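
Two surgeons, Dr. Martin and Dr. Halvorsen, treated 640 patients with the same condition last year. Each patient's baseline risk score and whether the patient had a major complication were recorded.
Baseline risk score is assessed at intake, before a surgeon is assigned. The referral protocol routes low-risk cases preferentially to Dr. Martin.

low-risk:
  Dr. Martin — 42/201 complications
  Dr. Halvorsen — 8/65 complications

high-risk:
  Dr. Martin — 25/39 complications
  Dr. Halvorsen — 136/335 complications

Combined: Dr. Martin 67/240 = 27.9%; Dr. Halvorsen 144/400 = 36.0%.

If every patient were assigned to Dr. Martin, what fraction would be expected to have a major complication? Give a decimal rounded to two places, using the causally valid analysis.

0.46

The stratified and pooled comparisons disagree (Dr. Halvorsen wins within each baseline risk score; Dr. Martin wins overall), so the answer turns on the causal role of baseline risk score.
Nothing the surgeon does changes baseline risk score; the imbalance is an allocation artefact. With baseline risk score also predicting the outcome, the pooled figure is confounded, and the within-stratum comparison is the causal one.
Standardising Dr. Martin to the population baseline risk score mix: 0.416·42/201 + 0.584·25/39 = 0.461.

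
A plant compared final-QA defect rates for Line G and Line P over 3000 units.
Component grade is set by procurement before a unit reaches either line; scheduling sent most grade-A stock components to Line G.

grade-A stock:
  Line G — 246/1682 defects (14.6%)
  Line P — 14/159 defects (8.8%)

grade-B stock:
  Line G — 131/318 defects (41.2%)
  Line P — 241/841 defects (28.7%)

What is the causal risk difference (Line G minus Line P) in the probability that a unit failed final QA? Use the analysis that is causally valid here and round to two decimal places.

The component grade-specific comparison favours Line P throughout, but the pooled figures favour Line G. The question is whether to condition on component grade.
Component grade differs across lines for reasons unrelated to any effect of the line itself, and it separately predicts the outcome — a classic confounder. We must compare within component grade levels.
Adjusting over the population distribution of component grade: 0.614·(0.146−0.088) + 0.386·(0.412−0.287) = +0.084.

+0.08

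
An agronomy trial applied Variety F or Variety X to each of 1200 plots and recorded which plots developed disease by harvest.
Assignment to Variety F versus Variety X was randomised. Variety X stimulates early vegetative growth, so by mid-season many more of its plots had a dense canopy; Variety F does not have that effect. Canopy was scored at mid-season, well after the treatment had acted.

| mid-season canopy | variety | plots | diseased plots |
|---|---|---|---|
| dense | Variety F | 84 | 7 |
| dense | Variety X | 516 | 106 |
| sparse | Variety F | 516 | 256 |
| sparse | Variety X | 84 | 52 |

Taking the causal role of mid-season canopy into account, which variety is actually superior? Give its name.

Mid-season canopy is recorded after the variety and is itself shifted by it — it sits on the causal path from variety to outcome. Conditioning on a mediator would strip out part of the effect we want; the pooled comparison gives the total causal effect.
Pooled: Variety F 43.8% vs Variety X 26.3%; Variety X is lower overall.

Variety X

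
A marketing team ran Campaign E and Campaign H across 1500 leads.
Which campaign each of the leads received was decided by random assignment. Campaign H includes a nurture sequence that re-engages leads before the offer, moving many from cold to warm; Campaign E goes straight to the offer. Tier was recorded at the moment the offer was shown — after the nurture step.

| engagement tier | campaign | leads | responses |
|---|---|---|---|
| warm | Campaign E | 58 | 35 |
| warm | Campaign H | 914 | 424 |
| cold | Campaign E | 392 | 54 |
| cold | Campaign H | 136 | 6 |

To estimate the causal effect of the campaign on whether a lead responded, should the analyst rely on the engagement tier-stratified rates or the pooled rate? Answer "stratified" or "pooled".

Because the campaign influences engagement tier, engagement tier is a post-treatment mediator, not a confounder. Stratifying on it would bias the estimate; the causal effect is the crude pooled difference.
Pooled: Campaign E 19.8% vs Campaign H 41.0%; Campaign H is higher overall.

pooled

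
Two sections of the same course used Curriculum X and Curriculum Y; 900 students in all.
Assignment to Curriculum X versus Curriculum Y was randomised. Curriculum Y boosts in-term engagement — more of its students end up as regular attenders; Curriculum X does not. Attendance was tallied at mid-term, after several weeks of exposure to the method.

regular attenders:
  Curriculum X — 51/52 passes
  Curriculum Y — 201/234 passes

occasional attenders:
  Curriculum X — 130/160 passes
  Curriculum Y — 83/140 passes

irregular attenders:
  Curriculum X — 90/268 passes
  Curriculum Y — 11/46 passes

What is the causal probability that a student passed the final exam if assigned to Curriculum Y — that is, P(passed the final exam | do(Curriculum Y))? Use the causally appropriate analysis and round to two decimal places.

The distribution of mid-term attendance is itself part of what the teaching method does — it is an intermediate outcome. Holding it fixed would remove that part of the effect; the total effect is the pooled difference.
So P(outcome | do(Curriculum Y)) is just the pooled rate for Curriculum Y: 295/420 = 0.702.

0.70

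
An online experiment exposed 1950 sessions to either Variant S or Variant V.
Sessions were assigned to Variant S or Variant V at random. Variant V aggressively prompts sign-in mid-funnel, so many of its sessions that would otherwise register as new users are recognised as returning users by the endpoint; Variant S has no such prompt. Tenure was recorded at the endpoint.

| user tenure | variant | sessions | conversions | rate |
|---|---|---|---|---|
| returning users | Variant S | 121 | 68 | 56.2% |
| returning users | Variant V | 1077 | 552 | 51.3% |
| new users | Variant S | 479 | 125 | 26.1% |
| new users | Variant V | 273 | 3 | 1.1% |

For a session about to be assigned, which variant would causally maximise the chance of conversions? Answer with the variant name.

User tenure is recorded after the variant and is itself shifted by it — it sits on the causal path from variant to outcome. Conditioning on a mediator would strip out part of the effect we want; the pooled comparison gives the total causal effect.
Pooled: Variant S 32.2% vs Variant V 41.1%; Variant V is higher overall.

Variant V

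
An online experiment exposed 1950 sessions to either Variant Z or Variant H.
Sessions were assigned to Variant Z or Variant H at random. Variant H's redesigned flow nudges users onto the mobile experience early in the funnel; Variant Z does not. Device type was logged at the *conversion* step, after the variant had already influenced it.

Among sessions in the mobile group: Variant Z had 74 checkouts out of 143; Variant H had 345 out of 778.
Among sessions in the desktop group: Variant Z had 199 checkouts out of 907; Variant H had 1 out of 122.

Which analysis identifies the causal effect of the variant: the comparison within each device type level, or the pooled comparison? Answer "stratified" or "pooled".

Device type is recorded after the variant and is itself shifted by it — it sits on the causal path from variant to outcome. Conditioning on a mediator would strip out part of the effect we want; the pooled comparison gives the total causal effect.
Pooled: Variant Z 26.0% vs Variant H 38.4%; Variant H is higher overall.

pooled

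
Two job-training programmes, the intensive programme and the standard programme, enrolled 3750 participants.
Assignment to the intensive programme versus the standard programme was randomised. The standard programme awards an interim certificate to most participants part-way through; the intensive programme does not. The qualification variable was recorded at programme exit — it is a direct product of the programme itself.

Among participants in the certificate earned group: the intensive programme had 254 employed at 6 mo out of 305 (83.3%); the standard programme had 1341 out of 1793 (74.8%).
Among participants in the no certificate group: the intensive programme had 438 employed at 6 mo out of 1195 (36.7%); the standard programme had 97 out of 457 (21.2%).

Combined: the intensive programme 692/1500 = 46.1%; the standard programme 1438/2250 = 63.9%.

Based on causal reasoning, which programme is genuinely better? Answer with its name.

The stratified and pooled comparisons disagree (the intensive programme wins within each qualification attained during the programme; the standard programme wins overall), so the answer turns on the causal role of qualification attained during the programme.
Because the programme influences qualification attained during the programme, qualification attained during the programme is a post-treatment mediator, not a confounder. Stratifying on it would bias the estimate; the causal effect is the crude pooled difference.
Pooled: the intensive programme 46.1% vs the standard programme 63.9%; the standard programme is higher overall.

the standard programme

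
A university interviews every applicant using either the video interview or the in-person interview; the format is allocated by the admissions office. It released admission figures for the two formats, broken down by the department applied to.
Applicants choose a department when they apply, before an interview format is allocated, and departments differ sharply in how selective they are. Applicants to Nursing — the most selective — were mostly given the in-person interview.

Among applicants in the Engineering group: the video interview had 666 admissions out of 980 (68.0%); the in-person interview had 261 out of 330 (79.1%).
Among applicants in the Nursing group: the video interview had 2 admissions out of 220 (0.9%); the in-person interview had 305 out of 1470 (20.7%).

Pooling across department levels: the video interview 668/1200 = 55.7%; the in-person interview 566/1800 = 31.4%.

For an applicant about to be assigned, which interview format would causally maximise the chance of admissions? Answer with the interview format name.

the in-person interview

Within every department level the in-person interview has the higher rate, yet pooled the video interview does — Simpson's reversal.
Since department is a pre-existing factor (not a product of the interview format) and it affects the outcome on its own, it is a confounder. The stratified rates, not the pooled rate, identify the causal effect.
Within each level — Engineering: 68.0% vs 79.1%; Nursing: 0.9% vs 20.7% — the in-person interview is higher every time.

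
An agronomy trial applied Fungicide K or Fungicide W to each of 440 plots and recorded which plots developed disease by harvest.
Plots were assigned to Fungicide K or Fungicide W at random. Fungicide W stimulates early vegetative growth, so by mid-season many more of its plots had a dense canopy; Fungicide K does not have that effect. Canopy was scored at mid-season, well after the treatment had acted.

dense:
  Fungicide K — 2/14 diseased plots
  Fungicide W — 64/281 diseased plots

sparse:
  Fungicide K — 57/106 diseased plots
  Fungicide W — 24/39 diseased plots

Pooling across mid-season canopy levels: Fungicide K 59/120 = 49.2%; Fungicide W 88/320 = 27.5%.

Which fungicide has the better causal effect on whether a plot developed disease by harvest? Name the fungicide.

The mid-season canopy-specific comparison favours Fungicide K throughout, but the pooled figures favour Fungicide W. The question is whether to condition on mid-season canopy.
The distribution of mid-season canopy is itself part of what the fungicide does — it is an intermediate outcome. Holding it fixed would remove that part of the effect; the total effect is the pooled difference.
Pooled: Fungicide K 49.2% vs Fungicide W 27.5%; Fungicide W is lower overall.

Fungicide W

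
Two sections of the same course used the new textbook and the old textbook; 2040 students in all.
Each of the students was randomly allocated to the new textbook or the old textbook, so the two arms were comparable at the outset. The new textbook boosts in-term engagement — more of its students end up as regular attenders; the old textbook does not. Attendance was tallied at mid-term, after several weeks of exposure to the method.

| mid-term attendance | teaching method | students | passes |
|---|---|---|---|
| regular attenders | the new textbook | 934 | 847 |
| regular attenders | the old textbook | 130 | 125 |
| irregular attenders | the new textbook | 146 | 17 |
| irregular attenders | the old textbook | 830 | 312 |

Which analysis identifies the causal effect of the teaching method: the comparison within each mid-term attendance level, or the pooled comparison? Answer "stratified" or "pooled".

pooled

the old textbook is higher inside every mid-term attendance stratum but the new textbook is higher in aggregate. Whether to stratify depends on how mid-term attendance relates to the teaching method.
Mid-term attendance is recorded after the teaching method and is itself shifted by it — it sits on the causal path from teaching method to outcome. Conditioning on a mediator would strip out part of the effect we want; the pooled comparison gives the total causal effect.
Pooled: the new textbook 80.0% vs the old textbook 45.5%; the new textbook is higher overall.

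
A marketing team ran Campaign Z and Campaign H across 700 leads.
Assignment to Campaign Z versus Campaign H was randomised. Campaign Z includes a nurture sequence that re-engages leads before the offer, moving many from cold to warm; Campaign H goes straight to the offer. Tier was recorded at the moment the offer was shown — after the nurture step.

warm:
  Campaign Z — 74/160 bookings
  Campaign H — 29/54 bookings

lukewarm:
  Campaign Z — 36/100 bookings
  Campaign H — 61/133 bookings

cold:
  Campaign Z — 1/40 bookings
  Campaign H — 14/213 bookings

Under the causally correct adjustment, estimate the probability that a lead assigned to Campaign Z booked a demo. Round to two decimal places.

Stratifying would compare campaigns among leads the campaigns themselves sorted into engagement tier groups — a form of selection on an intermediate. The unconditioned pooled rates give the total causal effect.
So P(outcome | do(Campaign Z)) is just the pooled rate for Campaign Z: 111/300 = 0.370.

0.37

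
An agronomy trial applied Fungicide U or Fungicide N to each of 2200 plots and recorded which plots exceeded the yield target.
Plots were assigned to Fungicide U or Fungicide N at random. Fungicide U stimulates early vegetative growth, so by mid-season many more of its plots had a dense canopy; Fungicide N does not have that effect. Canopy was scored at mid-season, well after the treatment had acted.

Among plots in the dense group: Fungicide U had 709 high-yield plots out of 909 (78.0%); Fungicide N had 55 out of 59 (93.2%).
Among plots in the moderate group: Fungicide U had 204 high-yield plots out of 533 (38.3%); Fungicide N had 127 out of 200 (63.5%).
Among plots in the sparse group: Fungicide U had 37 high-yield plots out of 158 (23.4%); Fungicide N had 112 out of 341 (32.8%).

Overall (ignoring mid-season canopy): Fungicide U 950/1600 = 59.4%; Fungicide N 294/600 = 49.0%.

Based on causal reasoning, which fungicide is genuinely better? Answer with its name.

Fungicide U

Fungicide N is higher inside every mid-season canopy stratum but Fungicide U is higher in aggregate. Whether to stratify depends on how mid-season canopy relates to the fungicide.
Mid-season canopy here is a post-treatment variable shaped by the fungicide; conditioning on it would introduce bias rather than remove it. The overall comparison is the causal one.
Pooled: Fungicide U 59.4% vs Fungicide N 49.0%; Fungicide U is higher overall.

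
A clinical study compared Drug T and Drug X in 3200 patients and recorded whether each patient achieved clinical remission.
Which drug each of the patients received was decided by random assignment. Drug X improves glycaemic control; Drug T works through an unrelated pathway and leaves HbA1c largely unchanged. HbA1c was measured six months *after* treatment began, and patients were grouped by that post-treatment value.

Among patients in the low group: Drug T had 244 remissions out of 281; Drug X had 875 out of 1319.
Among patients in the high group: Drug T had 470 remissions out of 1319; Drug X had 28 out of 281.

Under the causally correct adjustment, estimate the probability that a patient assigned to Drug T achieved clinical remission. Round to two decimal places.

HbA1c lies on the pathway drug → HbA1c → outcome, so adjusting for it blocks the indirect effect. For the total causal effect of drug, use the unadjusted pooled rates.
So P(outcome | do(Drug T)) is just the pooled rate for Drug T: 714/1600 = 0.446.

0.45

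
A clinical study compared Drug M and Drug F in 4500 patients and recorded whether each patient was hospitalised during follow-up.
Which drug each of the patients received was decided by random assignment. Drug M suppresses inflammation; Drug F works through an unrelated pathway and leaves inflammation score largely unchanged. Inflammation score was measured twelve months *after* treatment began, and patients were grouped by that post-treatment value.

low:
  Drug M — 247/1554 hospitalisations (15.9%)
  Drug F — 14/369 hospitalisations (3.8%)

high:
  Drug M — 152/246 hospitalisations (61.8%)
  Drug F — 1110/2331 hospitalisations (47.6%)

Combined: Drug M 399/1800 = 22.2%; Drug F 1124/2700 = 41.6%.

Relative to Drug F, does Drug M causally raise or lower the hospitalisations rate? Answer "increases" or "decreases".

The inflammation score-specific comparison favours Drug F throughout, but the pooled figures favour Drug M. The question is whether to condition on inflammation score.
Inflammation score is recorded after the drug and is itself shifted by it — it sits on the causal path from drug to outcome. Conditioning on a mediator would strip out part of the effect we want; the pooled comparison gives the total causal effect.
Pooled: Drug M 22.2% vs Drug F 41.6%; Drug M is lower overall.

decreases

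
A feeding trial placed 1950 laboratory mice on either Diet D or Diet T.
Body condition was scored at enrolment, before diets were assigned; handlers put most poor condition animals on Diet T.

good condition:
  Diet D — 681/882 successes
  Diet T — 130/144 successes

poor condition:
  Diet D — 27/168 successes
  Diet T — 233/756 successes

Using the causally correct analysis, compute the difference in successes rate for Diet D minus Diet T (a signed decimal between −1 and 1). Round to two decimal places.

-0.14

The starting body condition-specific comparison favours Diet T throughout, but the pooled figures favour Diet D. The question is whether to condition on starting body condition.
Starting body condition differs across diets for reasons unrelated to any effect of the diet itself, and it separately predicts the outcome — a classic confounder. We must compare within starting body condition levels.
Adjusting over the population distribution of starting body condition: 0.526·(0.772−0.903) + 0.474·(0.161−0.308) = -0.139.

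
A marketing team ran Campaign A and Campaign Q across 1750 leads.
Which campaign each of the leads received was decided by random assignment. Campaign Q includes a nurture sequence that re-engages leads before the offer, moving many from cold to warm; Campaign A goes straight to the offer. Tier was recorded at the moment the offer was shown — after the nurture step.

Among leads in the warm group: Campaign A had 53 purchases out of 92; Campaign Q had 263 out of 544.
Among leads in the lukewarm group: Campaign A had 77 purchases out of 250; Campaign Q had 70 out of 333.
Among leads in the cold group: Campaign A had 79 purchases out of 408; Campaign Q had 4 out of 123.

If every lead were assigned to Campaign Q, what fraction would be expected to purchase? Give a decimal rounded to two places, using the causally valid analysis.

0.34

The distribution of engagement tier is itself part of what the campaign does — it is an intermediate outcome. Holding it fixed would remove that part of the effect; the total effect is the pooled difference.
So P(outcome | do(Campaign Q)) is just the pooled rate for Campaign Q: 337/1000 = 0.337.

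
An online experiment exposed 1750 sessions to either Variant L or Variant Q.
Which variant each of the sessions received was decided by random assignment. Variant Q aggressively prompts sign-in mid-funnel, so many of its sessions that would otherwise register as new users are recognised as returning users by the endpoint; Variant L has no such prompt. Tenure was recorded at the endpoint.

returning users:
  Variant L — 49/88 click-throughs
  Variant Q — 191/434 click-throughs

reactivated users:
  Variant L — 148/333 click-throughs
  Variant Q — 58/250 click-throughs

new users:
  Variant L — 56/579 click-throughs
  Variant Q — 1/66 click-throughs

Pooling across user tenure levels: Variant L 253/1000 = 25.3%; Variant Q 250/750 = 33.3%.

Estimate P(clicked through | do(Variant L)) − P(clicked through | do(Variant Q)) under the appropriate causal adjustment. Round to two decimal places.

-0.08

The stratified and pooled comparisons disagree (Variant L wins within each user tenure; Variant Q wins overall), so the answer turns on the causal role of user tenure.
Stratifying would compare variants among sessions the variants themselves sorted into user tenure groups — a form of selection on an intermediate. The unconditioned pooled rates give the total causal effect.
The causal difference is the pooled difference: 0.253 − 0.333 = -0.080.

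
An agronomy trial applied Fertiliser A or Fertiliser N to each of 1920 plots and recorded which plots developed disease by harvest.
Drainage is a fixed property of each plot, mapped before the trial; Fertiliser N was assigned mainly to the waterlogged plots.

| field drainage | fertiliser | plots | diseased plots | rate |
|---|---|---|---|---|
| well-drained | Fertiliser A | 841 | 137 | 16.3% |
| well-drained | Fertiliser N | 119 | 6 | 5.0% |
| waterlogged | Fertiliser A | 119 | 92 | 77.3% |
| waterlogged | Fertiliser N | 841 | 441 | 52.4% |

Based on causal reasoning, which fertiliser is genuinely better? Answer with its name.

The field drainage-specific comparison favours Fertiliser N throughout, but the pooled figures favour Fertiliser A. The question is whether to condition on field drainage.
Here field drainage is a common cause — it drives both which fertiliser a case falls under and the outcome. The crude comparison mixes populations; the stratum-specific rates are the causally relevant ones.
Within each level — well-drained: 16.3% vs 5.0%; waterlogged: 77.3% vs 52.4% — Fertiliser N is lower every time.

Fertiliser N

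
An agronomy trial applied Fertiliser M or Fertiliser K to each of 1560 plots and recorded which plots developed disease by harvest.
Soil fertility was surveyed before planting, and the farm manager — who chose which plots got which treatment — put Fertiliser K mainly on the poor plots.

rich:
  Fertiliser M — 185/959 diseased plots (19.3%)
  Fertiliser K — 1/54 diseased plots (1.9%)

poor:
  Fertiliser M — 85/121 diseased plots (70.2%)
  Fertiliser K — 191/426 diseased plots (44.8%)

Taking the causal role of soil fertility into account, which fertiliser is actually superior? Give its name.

Soil fertility satisfies the back-door criterion: it is not a descendant of the fertiliser, and it blocks the spurious path from fertiliser to outcome. Adjusting for it (i.e., using the within-soil fertility rates) gives the causal effect.
Within each level — rich: 19.3% vs 1.9%; poor: 70.2% vs 44.8% — Fertiliser K is lower every time.

Fertiliser K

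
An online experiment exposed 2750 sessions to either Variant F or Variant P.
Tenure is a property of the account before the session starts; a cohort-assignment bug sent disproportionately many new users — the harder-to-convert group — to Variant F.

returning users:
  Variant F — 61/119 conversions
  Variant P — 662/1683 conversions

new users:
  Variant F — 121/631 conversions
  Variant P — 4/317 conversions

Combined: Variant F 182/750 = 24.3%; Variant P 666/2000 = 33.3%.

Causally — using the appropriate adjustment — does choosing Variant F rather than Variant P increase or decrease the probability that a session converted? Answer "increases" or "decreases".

increases

User tenure is set before the variant has any effect — it is not caused by the variant — and it independently drives the outcome. That makes it a confounder, so the causal comparison is within user tenure levels.
Within each level — returning users: 51.3% vs 39.3%; new users: 19.2% vs 1.3% — Variant F is higher every time.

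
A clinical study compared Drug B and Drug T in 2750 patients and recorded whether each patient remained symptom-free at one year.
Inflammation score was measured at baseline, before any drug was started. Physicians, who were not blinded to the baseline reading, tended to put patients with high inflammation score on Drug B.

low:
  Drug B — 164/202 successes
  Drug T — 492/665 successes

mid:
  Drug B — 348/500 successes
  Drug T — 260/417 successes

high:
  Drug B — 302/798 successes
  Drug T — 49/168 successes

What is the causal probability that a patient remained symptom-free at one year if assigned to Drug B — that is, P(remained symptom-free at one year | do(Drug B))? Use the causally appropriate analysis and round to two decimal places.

The stratified and pooled comparisons disagree (Drug B wins within each inflammation score; Drug T wins overall), so the answer turns on the causal role of inflammation score.
Inflammation score is set before the drug has any effect — it is not caused by the drug — and it independently drives the outcome. That makes it a confounder, so the causal comparison is within inflammation score levels.
Standardising Drug B to the population inflammation score mix: 0.315·164/202 + 0.333·348/500 + 0.351·302/798 = 0.621.

0.62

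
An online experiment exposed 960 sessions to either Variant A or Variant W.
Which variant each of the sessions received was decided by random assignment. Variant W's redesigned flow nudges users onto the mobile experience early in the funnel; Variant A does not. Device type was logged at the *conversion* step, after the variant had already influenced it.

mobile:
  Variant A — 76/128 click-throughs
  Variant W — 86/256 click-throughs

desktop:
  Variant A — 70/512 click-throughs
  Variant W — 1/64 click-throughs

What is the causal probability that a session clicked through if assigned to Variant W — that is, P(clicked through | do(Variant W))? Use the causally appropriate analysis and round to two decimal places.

Device type here is a post-treatment variable shaped by the variant; conditioning on it would introduce bias rather than remove it. The overall comparison is the causal one.
So P(outcome | do(Variant W)) is just the pooled rate for Variant W: 87/320 = 0.272.

0.27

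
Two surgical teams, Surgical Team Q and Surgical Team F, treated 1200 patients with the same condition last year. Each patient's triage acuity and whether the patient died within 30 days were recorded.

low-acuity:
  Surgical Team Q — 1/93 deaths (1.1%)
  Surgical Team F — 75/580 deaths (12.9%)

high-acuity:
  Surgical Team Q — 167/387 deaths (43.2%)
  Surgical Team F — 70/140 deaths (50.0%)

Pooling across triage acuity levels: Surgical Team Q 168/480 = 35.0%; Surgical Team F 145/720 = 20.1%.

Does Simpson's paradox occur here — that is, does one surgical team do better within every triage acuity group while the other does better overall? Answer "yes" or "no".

yes

Within each triage acuity level (low-acuity 1.1% vs 12.9%; high-acuity 43.2% vs 50.0%), Surgical Team Q has the lower rate every time. Pooled: 35.0% vs 20.1% — Surgical Team F has the lower rate overall. The two comparisons disagree.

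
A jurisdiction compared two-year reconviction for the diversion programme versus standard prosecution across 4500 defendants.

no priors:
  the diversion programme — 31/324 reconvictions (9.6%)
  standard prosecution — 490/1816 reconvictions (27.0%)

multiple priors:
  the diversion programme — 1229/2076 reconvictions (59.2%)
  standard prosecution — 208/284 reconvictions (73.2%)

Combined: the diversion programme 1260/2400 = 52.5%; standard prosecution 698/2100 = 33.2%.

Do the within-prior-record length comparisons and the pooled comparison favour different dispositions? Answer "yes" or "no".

yes

Within each prior-record length level (no priors 9.6% vs 27.0%; multiple priors 59.2% vs 73.2%), the diversion programme has the lower rate every time. Pooled: 52.5% vs 33.2% — standard prosecution has the lower rate overall. The two comparisons disagree.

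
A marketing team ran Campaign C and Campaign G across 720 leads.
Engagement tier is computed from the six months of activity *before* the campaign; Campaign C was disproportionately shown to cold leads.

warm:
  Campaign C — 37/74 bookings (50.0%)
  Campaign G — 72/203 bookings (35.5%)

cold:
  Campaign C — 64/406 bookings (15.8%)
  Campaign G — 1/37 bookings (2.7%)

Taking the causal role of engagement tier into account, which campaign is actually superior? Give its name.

Campaign C

Campaign C is higher inside every engagement tier stratum but Campaign G is higher in aggregate. Whether to stratify depends on how engagement tier relates to the campaign.
Nothing the campaign does changes engagement tier; the imbalance is an allocation artefact. With engagement tier also predicting the outcome, the pooled figure is confounded, and the within-stratum comparison is the causal one.
Within each level — warm: 50.0% vs 35.5%; cold: 15.8% vs 2.7% — Campaign C is higher every time.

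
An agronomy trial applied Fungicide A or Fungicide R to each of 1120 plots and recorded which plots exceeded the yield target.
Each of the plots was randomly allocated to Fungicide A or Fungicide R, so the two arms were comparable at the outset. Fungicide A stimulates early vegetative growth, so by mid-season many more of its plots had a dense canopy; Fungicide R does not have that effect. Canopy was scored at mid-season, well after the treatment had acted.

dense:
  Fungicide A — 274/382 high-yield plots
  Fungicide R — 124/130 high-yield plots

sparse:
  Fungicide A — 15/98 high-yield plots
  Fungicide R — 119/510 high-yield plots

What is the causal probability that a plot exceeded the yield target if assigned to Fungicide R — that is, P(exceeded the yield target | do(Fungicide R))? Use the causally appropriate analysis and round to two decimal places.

0.38

The mid-season canopy-specific comparison favours Fungicide R throughout, but the pooled figures favour Fungicide A. The question is whether to condition on mid-season canopy.
Mid-season canopy is recorded after the fungicide and is itself shifted by it — it sits on the causal path from fungicide to outcome. Conditioning on a mediator would strip out part of the effect we want; the pooled comparison gives the total causal effect.
So P(outcome | do(Fungicide R)) is just the pooled rate for Fungicide R: 243/640 = 0.380.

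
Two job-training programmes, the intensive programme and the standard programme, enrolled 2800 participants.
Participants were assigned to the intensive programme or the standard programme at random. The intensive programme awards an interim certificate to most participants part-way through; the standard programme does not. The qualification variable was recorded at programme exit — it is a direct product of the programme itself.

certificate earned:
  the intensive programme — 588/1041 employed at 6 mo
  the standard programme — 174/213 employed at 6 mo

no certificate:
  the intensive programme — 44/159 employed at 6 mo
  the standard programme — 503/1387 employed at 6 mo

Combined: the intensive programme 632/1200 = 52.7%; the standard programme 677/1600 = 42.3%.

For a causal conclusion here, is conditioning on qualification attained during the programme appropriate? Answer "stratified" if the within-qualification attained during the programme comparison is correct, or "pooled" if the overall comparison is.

pooled

The stratified and pooled comparisons disagree (the standard programme wins within each qualification attained during the programme; the intensive programme wins overall), so the answer turns on the causal role of qualification attained during the programme.
Stratifying would compare programmes among participants the programmes themselves sorted into qualification attained during the programme groups — a form of selection on an intermediate. The unconditioned pooled rates give the total causal effect.
Pooled: the intensive programme 52.7% vs the standard programme 42.3%; the intensive programme is higher overall.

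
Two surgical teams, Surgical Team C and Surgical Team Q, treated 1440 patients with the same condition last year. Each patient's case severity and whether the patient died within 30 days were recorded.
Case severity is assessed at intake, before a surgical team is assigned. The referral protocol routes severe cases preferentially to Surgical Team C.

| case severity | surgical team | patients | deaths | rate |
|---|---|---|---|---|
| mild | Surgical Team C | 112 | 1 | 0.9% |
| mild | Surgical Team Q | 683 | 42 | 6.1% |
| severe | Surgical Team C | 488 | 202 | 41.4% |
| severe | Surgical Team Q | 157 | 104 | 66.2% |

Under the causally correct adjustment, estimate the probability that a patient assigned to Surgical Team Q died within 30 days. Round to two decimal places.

Case severity is set before the surgical team has any effect — it is not caused by the surgical team — and it independently drives the outcome. That makes it a confounder, so the causal comparison is within case severity levels.
Standardising Surgical Team Q to the population case severity mix: 0.552·42/683 + 0.448·104/157 = 0.331.

0.33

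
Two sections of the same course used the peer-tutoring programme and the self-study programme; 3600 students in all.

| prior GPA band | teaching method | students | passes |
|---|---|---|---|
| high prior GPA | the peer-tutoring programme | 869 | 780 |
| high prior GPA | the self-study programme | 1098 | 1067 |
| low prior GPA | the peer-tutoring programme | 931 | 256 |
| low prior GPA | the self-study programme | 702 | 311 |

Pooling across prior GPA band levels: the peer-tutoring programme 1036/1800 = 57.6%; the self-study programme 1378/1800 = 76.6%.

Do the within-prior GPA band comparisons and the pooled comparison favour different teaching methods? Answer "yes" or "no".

Within each prior GPA band level (high prior GPA 89.8% vs 97.2%; low prior GPA 27.5% vs 44.3%), the self-study programme has the higher rate every time. Pooled: 57.6% vs 76.6% — the self-study programme has the higher rate overall. They agree.

no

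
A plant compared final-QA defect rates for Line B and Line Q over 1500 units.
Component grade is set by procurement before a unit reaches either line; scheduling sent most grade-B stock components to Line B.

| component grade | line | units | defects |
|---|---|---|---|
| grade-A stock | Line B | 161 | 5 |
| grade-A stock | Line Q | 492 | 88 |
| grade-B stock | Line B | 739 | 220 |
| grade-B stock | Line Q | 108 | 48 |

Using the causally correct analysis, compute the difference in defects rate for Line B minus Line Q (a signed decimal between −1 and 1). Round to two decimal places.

Here component grade is a common cause — it drives both which line a case falls under and the outcome. The crude comparison mixes populations; the stratum-specific rates are the causally relevant ones.
Adjusting over the population distribution of component grade: 0.435·(0.031−0.179) + 0.565·(0.298−0.444) = -0.147.

-0.15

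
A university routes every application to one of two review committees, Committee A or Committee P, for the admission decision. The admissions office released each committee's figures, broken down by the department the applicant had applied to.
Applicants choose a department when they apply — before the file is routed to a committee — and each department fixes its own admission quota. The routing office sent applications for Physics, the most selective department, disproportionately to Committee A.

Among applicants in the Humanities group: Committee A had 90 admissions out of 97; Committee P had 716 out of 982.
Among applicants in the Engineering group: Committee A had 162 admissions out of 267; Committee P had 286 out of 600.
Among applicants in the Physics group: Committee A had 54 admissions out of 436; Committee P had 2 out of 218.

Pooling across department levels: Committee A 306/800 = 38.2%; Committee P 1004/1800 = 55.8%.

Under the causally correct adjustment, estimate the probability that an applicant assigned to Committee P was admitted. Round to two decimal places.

0.46

The imbalance in department arose from how applicants were allocated, not from anything the review committee did; and department independently affects the outcome. The pooled gap is confounded — condition on department.
Standardising Committee P to the population department mix: 0.415·716/982 + 0.333·286/600 + 0.252·2/218 = 0.464.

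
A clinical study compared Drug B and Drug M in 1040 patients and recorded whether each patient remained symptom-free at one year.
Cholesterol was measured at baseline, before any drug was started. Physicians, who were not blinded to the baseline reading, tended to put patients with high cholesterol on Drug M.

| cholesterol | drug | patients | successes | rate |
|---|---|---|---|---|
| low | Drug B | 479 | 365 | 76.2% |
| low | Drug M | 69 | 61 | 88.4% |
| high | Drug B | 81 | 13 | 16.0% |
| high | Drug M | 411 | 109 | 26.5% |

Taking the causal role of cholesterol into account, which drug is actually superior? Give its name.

Cholesterol satisfies the back-door criterion: it is not a descendant of the drug, and it blocks the spurious path from drug to outcome. Adjusting for it (i.e., using the within-cholesterol rates) gives the causal effect.
Within each level — low: 76.2% vs 88.4%; high: 16.0% vs 26.5% — Drug M is higher every time.

Drug M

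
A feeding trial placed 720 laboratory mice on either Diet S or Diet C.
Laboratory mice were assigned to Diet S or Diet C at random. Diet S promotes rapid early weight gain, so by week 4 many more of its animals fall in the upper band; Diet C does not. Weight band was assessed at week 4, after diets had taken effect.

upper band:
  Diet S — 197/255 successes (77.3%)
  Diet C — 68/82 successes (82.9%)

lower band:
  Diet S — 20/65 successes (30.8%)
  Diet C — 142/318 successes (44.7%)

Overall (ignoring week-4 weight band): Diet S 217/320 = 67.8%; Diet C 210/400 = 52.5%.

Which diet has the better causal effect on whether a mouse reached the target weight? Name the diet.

Diet S

The distribution of week-4 weight band is itself part of what the diet does — it is an intermediate outcome. Holding it fixed would remove that part of the effect; the total effect is the pooled difference.
Pooled: Diet S 67.8% vs Diet C 52.5%; Diet S is higher overall.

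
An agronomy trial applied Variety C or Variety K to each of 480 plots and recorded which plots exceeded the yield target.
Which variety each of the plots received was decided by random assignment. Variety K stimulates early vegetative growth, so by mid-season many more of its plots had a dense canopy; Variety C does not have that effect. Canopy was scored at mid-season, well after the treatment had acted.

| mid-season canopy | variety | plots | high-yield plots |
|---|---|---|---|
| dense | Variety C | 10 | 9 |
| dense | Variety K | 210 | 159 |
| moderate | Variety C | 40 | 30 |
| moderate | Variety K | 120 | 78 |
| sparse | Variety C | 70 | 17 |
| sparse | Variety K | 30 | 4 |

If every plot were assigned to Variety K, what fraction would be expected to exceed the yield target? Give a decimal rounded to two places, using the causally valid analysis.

0.67

The mid-season canopy-specific comparison favours Variety C throughout, but the pooled figures favour Variety K. The question is whether to condition on mid-season canopy.
Stratifying would compare varietys among plots the varietys themselves sorted into mid-season canopy groups — a form of selection on an intermediate. The unconditioned pooled rates give the total causal effect.
So P(outcome | do(Variety K)) is just the pooled rate for Variety K: 241/360 = 0.669.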